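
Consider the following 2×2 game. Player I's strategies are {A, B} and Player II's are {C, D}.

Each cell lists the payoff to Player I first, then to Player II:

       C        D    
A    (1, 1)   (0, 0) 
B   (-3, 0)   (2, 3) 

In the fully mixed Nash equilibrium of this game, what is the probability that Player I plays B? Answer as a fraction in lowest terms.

1/4

Let r be the probability that Player I plays A. In a completely mixed equilibrium, Player II must be indifferent between C and D.
Player II's expected payoff from C is r; from D it is 3(1−r).
Setting these equal: r = −3r + 3, so r = 3/4.
Therefore Player I plays B with probability 1 − 3/4 = 1/4.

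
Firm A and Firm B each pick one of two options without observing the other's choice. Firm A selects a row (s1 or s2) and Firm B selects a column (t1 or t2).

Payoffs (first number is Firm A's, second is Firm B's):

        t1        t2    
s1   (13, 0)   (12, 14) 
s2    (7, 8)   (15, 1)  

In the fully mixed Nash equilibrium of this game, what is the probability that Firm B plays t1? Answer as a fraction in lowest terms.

1/3

Let c be the probability that Firm B plays t1. In a completely mixed equilibrium, Firm A must be indifferent between s1 and s2.
Firm A's expected payoff from s1 is 13c + 12(1−c); from s2 it is 7c + 15(1−c).
Setting these equal: c + 12 = −8c + 15, so c = 1/3.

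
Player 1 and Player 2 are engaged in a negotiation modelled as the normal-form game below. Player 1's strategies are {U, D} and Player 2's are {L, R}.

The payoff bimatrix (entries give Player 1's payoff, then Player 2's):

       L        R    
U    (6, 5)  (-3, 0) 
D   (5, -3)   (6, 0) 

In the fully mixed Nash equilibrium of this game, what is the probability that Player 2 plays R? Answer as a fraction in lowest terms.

1/10

Let y be the probability that Player 2 plays L. In a completely mixed equilibrium, Player 1 must be indifferent between U and D.
Player 1's expected payoff from U is 6y − 3(1−y); from D it is 5y + 6(1−y).
Setting these equal: 9y − 3 = −y + 6, so y = 9/10.
Therefore Player 2 plays R with probability 1 − 9/10 = 1/10.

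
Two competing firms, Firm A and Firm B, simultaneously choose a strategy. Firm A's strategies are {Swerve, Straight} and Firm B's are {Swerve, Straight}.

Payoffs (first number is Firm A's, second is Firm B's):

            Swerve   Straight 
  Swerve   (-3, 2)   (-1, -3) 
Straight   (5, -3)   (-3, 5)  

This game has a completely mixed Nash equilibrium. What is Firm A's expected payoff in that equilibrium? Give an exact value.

-7/5

First find q, the probability Firm B plays Swerve, from Firm A's indifference between Swerve and Straight: −3q − (1−q) = 5q − 3(1−q), giving q = 1/5.
Since Firm A is indifferent in equilibrium, Firm A's expected payoff equals the payoff from either row against (1/5, 4/5). Using Swerve: −3(1/5) − (4/5) = -7/5.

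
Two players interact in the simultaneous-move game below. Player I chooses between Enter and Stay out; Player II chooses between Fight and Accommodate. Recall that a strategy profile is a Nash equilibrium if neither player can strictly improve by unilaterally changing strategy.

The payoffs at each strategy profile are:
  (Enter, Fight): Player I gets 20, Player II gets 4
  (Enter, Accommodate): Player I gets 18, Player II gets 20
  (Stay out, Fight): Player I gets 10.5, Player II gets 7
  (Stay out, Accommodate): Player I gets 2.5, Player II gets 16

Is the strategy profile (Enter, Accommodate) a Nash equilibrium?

Yes

At (Enter, Accommodate), Player I earns 18; switching to Stay out would give 2.5, so Player I has no profitable deviation.
Player II earns 20; switching to Fight would give 4, so Player II has no profitable deviation.
Neither player can gain by a unilateral deviation, so this profile is a Nash equilibrium.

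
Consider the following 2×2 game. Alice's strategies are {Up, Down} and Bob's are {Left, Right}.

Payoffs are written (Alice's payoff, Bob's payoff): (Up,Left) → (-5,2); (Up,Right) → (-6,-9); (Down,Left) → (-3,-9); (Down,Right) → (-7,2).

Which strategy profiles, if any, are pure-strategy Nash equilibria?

(Up, Left): Alice prefers Down (-3 > -5) — not an equilibrium.
(Up, Right): Bob prefers Left (2 > -9) — not an equilibrium.
(Down, Left): Bob prefers Right (2 > -9) — not an equilibrium.
(Down, Right): Alice prefers Up (-6 > -7) — not an equilibrium.

none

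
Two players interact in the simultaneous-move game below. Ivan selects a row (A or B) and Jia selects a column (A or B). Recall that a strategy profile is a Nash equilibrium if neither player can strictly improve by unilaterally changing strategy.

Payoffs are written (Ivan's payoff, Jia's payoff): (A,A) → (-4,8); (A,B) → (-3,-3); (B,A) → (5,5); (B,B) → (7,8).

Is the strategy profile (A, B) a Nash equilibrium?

No

At (A, B), Ivan earns -3; switching to B would give 7, so Ivan would deviate.
Jia earns -3; switching to A would give 8, so Jia would deviate.
Since at least one player can profitably deviate, this is not a Nash equilibrium.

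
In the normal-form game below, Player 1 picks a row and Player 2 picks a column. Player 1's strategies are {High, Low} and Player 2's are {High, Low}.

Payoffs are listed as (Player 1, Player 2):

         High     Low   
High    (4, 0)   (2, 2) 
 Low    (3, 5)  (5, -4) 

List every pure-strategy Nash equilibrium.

none

(High, High): Player 2 prefers Low (2 > 0) — not an equilibrium.
(High, Low): Player 1 prefers Low (5 > 2) — not an equilibrium.
(Low, High): Player 1 prefers High (4 > 3) — not an equilibrium.
(Low, Low): Player 2 prefers High (5 > -4) — not an equilibrium.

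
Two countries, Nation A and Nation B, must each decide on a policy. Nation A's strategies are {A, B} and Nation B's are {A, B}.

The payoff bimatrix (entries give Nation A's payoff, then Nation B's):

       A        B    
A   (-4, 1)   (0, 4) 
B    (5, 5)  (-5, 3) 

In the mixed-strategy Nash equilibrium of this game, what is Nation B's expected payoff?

17/5

First find x, the probability Nation A plays A, from Nation B's indifference between A and B: x + 5(1−x) = 4x + 3(1−x), giving x = 2/5.
Since Nation B is indifferent in equilibrium, Nation B's expected payoff equals the payoff from either column against (2/5, 3/5). Using A: (2/5) + 5(3/5) = 17/5.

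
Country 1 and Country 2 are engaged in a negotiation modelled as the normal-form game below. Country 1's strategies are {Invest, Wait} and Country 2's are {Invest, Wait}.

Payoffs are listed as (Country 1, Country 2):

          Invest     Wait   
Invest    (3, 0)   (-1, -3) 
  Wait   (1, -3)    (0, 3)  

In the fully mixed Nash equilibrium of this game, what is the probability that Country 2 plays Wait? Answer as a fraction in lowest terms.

Let y be the probability that Country 2 plays Invest. In a completely mixed equilibrium, Country 1 must be indifferent between Invest and Wait.
Country 1's expected payoff from Invest is 3y − (1−y); from Wait it is y.
Setting these equal: 4y − 1 = y, so y = 1/3.
Therefore Country 2 plays Wait with probability 1 − 1/3 = 2/3.

2/3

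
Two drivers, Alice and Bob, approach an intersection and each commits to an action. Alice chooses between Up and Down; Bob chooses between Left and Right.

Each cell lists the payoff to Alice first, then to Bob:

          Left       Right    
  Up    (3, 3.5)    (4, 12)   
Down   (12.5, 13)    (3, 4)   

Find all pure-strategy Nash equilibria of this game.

(Up, Left): Alice prefers Down (12.5 > 3); Bob prefers Right (12 > 3.5) — not an equilibrium.
(Up, Right): Alice gets 4 ≥ 3 from Down, and Bob gets 12 ≥ 3.5 from Left — Nash equilibrium.
(Down, Left): Alice gets 12.5 ≥ 3 from Up, and Bob gets 13 ≥ 4 from Right — Nash equilibrium.
(Down, Right): Alice prefers Up (4 > 3); Bob prefers Left (13 > 4) — not an equilibrium.

(Up, Right) and (Down, Left)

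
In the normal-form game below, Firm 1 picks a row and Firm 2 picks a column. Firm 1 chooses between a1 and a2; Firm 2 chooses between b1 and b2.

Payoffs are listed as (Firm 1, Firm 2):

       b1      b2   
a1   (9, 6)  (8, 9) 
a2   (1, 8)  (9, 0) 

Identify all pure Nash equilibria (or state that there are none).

(a1, b1): Firm 2 prefers b2 (9 > 6) — not an equilibrium.
(a1, b2): Firm 1 prefers a2 (9 > 8) — not an equilibrium.
(a2, b1): Firm 1 prefers a1 (9 > 1) — not an equilibrium.
(a2, b2): Firm 2 prefers b1 (8 > 0) — not an equilibrium.

none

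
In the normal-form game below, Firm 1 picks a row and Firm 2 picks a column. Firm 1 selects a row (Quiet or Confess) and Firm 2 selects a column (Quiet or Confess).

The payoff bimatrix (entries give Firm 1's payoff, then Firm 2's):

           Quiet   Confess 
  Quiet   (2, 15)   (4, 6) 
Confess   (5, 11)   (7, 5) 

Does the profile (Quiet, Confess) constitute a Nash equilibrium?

No

At (Quiet, Confess), Firm 1 earns 4; switching to Confess would give 7, so Firm 1 would deviate.
Firm 2 earns 6; switching to Quiet would give 15, so Firm 2 would deviate.
Since at least one player can profitably deviate, this is not a Nash equilibrium.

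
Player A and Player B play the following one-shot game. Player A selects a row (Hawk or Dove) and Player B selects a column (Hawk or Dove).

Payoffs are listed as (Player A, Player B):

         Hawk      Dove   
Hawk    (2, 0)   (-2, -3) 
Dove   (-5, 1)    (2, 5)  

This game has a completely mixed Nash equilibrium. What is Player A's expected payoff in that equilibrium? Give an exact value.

-6/11

First find q, the probability Player B plays Hawk, from Player A's indifference between Hawk and Dove: 2q − 2(1−q) = −5q + 2(1−q), giving q = 4/11.
Since Player A is indifferent in equilibrium, Player A's expected payoff equals the payoff from either row against (4/11, 7/11). Using Hawk: 2(4/11) − 2(7/11) = -6/11.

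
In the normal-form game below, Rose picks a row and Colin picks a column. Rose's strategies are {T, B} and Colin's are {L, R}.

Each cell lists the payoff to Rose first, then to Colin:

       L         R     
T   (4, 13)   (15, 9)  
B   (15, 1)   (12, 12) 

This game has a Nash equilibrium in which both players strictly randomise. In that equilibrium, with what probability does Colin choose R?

Let c be the probability that Colin plays L. In a completely mixed equilibrium, Rose must be indifferent between T and B.
Rose's expected payoff from T is 4c + 15(1−c); from B it is 15c + 12(1−c).
Setting these equal: −11c + 15 = 3c + 12, so c = 3/14.
Therefore Colin plays R with probability 1 − 3/14 = 11/14.

11/14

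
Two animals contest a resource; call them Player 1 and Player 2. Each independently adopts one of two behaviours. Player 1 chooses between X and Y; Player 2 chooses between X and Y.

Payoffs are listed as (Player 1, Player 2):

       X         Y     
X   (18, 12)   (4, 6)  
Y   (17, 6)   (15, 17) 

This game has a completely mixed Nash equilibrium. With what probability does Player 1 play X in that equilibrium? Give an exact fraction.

Let r be the probability that Player 1 plays X. In a completely mixed equilibrium, Player 2 must be indifferent between X and Y.
Player 2's expected payoff from X is 12r + 6(1−r); from Y it is 6r + 17(1−r).
Setting these equal: 6r + 6 = −11r + 17, so r = 11/17.

11/17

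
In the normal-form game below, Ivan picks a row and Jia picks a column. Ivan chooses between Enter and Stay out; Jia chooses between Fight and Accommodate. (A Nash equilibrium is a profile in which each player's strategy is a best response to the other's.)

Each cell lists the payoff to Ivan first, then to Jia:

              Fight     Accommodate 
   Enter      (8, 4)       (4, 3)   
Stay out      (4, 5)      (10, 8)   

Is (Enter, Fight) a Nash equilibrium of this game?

At (Enter, Fight), Ivan earns 8; switching to Stay out would give 4, so Ivan has no profitable deviation.
Jia earns 4; switching to Accommodate would give 3, so Jia has no profitable deviation.
Neither player can gain by a unilateral deviation, so this profile is a Nash equilibrium.

Yes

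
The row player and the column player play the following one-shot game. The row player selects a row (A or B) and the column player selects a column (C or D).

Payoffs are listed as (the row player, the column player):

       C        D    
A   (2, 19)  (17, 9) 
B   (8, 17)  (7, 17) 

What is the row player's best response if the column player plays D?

A

Against D, the row player earns 17 from A and 7 from B.
So A is the best response.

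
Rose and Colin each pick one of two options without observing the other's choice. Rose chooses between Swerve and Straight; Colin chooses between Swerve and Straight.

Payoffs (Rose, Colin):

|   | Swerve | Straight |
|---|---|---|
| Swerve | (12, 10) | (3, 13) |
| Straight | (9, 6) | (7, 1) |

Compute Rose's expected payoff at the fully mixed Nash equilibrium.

First find q, the probability Colin plays Swerve, from Rose's indifference between Swerve and Straight: 12q + 3(1−q) = 9q + 7(1−q), giving q = 4/7.
Since Rose is indifferent in equilibrium, Rose's expected payoff equals the payoff from either row against (4/7, 3/7). Using Swerve: 12(4/7) + 3(3/7) = 57/7.

57/7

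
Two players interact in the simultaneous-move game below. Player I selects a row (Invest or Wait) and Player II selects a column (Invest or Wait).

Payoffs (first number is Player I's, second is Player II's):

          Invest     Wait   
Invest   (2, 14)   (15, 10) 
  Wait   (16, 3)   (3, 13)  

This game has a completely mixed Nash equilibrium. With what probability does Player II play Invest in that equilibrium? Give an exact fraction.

Let y be the probability that Player II plays Invest. In a completely mixed equilibrium, Player I must be indifferent between Invest and Wait.
Player I's expected payoff from Invest is 2y + 15(1−y); from Wait it is 16y + 3(1−y).
Setting these equal: −13y + 15 = 13y + 3, so y = 6/13.

6/13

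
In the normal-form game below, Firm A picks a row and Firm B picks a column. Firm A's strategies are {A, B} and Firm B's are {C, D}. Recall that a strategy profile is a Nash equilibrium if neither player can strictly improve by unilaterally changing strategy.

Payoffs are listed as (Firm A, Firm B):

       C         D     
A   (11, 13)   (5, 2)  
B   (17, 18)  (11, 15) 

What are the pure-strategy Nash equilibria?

(A, C): Firm A prefers B (17 > 11) — not an equilibrium.
(A, D): Firm A prefers B (11 > 5); Firm B prefers C (13 > 2) — not an equilibrium.
(B, C): Firm A gets 17 ≥ 11 from A, and Firm B gets 18 ≥ 15 from D — Nash equilibrium.
(B, D): Firm B prefers C (18 > 15) — not an equilibrium.

(B, C)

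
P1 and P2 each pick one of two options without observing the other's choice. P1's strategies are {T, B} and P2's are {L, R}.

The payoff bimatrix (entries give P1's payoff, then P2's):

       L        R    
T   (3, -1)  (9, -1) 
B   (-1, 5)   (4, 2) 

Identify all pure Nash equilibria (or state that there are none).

(T, L): P1 gets 3 ≥ -1 from B, and P2 gets -1 ≥ -1 from R — Nash equilibrium.
(T, R): P1 gets 9 ≥ 4 from B, and P2 gets -1 ≥ -1 from L — Nash equilibrium.
(B, L): P1 prefers T (3 > -1) — not an equilibrium.
(B, R): P1 prefers T (9 > 4); P2 prefers L (5 > 2) — not an equilibrium.

(T, L) and (T, R)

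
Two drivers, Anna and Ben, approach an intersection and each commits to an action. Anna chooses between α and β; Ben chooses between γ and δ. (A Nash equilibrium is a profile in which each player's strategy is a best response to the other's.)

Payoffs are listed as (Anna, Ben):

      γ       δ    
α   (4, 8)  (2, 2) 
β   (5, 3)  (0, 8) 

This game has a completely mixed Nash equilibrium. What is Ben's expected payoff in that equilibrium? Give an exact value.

First find x, the probability Anna plays α, from Ben's indifference between γ and δ: 8x + 3(1−x) = 2x + 8(1−x), giving x = 5/11.
Since Ben is indifferent in equilibrium, Ben's expected payoff equals the payoff from either column against (5/11, 6/11). Using γ: 8(5/11) + 3(6/11) = 58/11.

58/11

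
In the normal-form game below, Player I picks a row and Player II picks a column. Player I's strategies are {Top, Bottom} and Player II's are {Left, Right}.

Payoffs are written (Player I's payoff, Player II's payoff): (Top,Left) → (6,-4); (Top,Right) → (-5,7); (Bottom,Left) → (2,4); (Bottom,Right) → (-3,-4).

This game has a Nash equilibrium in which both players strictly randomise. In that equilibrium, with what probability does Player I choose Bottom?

11/19

Let x be the probability that Player I plays Top. In a completely mixed equilibrium, Player II must be indifferent between Left and Right.
Player II's expected payoff from Left is −4x + 4(1−x); from Right it is 7x − 4(1−x).
Setting these equal: −8x + 4 = 11x − 4, so x = 8/19.
Therefore Player I plays Bottom with probability 1 − 8/19 = 11/19.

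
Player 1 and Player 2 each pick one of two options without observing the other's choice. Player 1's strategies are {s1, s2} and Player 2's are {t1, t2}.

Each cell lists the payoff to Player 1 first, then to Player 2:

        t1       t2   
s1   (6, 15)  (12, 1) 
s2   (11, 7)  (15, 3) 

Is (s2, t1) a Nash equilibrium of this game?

At (s2, t1), Player 1 earns 11; switching to s1 would give 6, so Player 1 has no profitable deviation.
Player 2 earns 7; switching to t2 would give 3, so Player 2 has no profitable deviation.
Neither player can gain by a unilateral deviation, so this profile is a Nash equilibrium.

Yes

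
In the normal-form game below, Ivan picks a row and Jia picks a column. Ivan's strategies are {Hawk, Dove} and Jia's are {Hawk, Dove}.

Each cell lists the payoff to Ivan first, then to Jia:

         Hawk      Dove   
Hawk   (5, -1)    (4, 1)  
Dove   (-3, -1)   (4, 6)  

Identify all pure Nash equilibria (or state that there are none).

(Hawk, Dove) and (Dove, Dove)

(Hawk, Hawk): Jia prefers Dove (1 > -1) — not an equilibrium.
(Hawk, Dove): Ivan gets 4 ≥ 4 from Dove, and Jia gets 1 ≥ -1 from Hawk — Nash equilibrium.
(Dove, Hawk): Ivan prefers Hawk (5 > -3); Jia prefers Dove (6 > -1) — not an equilibrium.
(Dove, Dove): Ivan gets 4 ≥ 4 from Hawk, and Jia gets 6 ≥ -1 from Hawk — Nash equilibrium.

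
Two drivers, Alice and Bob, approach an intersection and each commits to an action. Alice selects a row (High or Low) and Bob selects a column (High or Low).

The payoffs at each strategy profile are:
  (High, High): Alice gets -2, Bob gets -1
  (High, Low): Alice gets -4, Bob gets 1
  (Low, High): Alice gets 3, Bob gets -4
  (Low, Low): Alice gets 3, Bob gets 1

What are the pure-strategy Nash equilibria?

(Low, Low)

(High, High): Alice prefers Low (3 > -2); Bob prefers Low (1 > -1) — not an equilibrium.
(High, Low): Alice prefers Low (3 > -4) — not an equilibrium.
(Low, High): Bob prefers Low (1 > -4) — not an equilibrium.
(Low, Low): Alice gets 3 ≥ -4 from High, and Bob gets 1 ≥ -4 from High — Nash equilibrium.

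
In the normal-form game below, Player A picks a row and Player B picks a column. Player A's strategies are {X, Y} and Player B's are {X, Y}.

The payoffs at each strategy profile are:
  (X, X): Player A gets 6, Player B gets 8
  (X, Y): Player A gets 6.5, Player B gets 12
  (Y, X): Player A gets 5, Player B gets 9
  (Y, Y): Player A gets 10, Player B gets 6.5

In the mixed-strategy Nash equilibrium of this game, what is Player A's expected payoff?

55/9

First find q, the probability Player B plays X, from Player A's indifference between X and Y: 6q + 6.5(1−q) = 5q + 10(1−q), giving q = 7/9.
Since Player A is indifferent in equilibrium, Player A's expected payoff equals the payoff from either row against (7/9, 2/9). Using X: 6(7/9) + 6.5(2/9) = 55/9.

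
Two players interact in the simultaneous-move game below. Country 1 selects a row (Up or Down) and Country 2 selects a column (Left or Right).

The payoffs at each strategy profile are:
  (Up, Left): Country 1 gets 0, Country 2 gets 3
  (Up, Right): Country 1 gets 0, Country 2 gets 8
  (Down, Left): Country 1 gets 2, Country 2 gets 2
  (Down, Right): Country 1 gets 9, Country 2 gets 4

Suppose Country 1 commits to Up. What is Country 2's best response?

Right

Against Up, Country 2 earns 3 from Left and 8 from Right.
So Right is the best response.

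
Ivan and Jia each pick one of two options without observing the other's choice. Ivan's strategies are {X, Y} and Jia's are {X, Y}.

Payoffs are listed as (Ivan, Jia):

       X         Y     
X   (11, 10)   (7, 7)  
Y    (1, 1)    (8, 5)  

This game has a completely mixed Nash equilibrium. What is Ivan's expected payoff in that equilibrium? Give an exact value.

First find y, the probability Jia plays X, from Ivan's indifference between X and Y: 11y + 7(1−y) = y + 8(1−y), giving y = 1/11.
Since Ivan is indifferent in equilibrium, Ivan's expected payoff equals the payoff from either row against (1/11, 10/11). Using X: 11(1/11) + 7(10/11) = 81/11.

81/11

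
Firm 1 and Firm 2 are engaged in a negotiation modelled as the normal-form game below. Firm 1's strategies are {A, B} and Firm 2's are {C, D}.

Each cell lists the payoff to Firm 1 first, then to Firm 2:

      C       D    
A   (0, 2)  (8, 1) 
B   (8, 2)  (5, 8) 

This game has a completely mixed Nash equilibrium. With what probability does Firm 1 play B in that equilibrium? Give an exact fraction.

Let x be the probability that Firm 1 plays A. In a completely mixed equilibrium, Firm 2 must be indifferent between C and D.
Firm 2's expected payoff from C is 2x + 2(1−x); from D it is x + 8(1−x).
Setting these equal: 2 = −7x + 8, so x = 6/7.
Therefore Firm 1 plays B with probability 1 − 6/7 = 1/7.

1/7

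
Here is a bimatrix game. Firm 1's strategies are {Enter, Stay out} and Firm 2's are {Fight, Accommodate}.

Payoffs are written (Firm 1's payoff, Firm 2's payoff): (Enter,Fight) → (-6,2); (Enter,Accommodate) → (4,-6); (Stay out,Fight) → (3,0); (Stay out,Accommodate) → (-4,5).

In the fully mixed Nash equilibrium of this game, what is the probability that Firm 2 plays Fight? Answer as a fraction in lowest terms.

8/17

Let c be the probability that Firm 2 plays Fight. In a completely mixed equilibrium, Firm 1 must be indifferent between Enter and Stay out.
Firm 1's expected payoff from Enter is −6c + 4(1−c); from Stay out it is 3c − 4(1−c).
Setting these equal: −10c + 4 = 7c − 4, so c = 8/17.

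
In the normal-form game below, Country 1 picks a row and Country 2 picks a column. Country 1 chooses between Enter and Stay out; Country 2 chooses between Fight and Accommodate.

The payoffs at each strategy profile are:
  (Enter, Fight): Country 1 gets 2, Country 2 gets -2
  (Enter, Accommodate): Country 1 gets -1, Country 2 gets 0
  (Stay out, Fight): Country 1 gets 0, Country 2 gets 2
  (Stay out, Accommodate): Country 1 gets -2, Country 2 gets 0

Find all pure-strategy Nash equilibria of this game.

(Enter, Fight): Country 2 prefers Accommodate (0 > -2) — not an equilibrium.
(Enter, Accommodate): Country 1 gets -1 ≥ -2 from Stay out, and Country 2 gets 0 ≥ -2 from Fight — Nash equilibrium.
(Stay out, Fight): Country 1 prefers Enter (2 > 0) — not an equilibrium.
(Stay out, Accommodate): Country 1 prefers Enter (-1 > -2); Country 2 prefers Fight (2 > 0) — not an equilibrium.

(Enter, Accommodate)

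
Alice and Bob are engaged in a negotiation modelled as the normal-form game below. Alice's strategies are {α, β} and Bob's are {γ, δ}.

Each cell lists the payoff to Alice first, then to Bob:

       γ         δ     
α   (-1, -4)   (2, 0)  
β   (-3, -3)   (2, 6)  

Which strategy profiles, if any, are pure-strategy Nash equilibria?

(α, δ) and (β, δ)

(α, γ): Bob prefers δ (0 > -4) — not an equilibrium.
(α, δ): Alice gets 2 ≥ 2 from β, and Bob gets 0 ≥ -4 from γ — Nash equilibrium.
(β, γ): Alice prefers α (-1 > -3); Bob prefers δ (6 > -3) — not an equilibrium.
(β, δ): Alice gets 2 ≥ 2 from α, and Bob gets 6 ≥ -3 from γ — Nash equilibrium.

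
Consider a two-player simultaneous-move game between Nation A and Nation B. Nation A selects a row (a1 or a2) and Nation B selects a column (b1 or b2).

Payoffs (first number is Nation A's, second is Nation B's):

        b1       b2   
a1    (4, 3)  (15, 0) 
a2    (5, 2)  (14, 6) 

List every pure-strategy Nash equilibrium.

none

(a1, b1): Nation A prefers a2 (5 > 4) — not an equilibrium.
(a1, b2): Nation B prefers b1 (3 > 0) — not an equilibrium.
(a2, b1): Nation B prefers b2 (6 > 2) — not an equilibrium.
(a2, b2): Nation A prefers a1 (15 > 14) — not an equilibrium.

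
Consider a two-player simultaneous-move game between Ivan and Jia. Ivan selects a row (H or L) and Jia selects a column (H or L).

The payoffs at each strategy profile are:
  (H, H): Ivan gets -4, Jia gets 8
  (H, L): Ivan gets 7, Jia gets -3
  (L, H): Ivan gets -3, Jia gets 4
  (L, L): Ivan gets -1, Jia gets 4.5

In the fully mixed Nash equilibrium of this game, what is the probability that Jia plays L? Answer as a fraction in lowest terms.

1/9

Let c be the probability that Jia plays H. In a completely mixed equilibrium, Ivan must be indifferent between H and L.
Ivan's expected payoff from H is −4c + 7(1−c); from L it is −3c − (1−c).
Setting these equal: −11c + 7 = −2c − 1, so c = 8/9.
Therefore Jia plays L with probability 1 − 8/9 = 1/9.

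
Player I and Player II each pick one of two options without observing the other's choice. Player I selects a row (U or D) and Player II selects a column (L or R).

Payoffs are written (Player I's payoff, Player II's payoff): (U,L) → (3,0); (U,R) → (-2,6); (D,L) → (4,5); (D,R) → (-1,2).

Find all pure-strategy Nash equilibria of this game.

(D, L)

(U, L): Player I prefers D (4 > 3); Player II prefers R (6 > 0) — not an equilibrium.
(U, R): Player I prefers D (-1 > -2) — not an equilibrium.
(D, L): Player I gets 4 ≥ 3 from U, and Player II gets 5 ≥ 2 from R — Nash equilibrium.
(D, R): Player II prefers L (5 > 2) — not an equilibrium.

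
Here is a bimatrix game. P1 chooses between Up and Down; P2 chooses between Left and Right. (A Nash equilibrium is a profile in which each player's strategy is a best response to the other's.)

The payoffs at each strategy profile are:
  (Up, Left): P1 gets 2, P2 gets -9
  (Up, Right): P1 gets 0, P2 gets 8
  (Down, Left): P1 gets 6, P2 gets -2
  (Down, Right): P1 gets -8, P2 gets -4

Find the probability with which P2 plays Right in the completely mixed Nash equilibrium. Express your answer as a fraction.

1/3

Let q be the probability that P2 plays Left. In a completely mixed equilibrium, P1 must be indifferent between Up and Down.
P1's expected payoff from Up is 2q; from Down it is 6q − 8(1−q).
Setting these equal: 2q = 14q − 8, so q = 2/3.
Therefore P2 plays Right with probability 1 − 2/3 = 1/3.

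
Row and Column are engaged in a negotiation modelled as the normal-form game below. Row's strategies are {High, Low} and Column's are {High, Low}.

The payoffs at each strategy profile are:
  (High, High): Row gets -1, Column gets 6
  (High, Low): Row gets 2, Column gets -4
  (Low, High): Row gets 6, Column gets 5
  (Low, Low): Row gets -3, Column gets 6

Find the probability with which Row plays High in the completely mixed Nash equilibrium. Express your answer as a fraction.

1/11

Let r be the probability that Row plays High. In a completely mixed equilibrium, Column must be indifferent between High and Low.
Column's expected payoff from High is 6r + 5(1−r); from Low it is −4r + 6(1−r).
Setting these equal: r + 5 = −10r + 6, so r = 1/11.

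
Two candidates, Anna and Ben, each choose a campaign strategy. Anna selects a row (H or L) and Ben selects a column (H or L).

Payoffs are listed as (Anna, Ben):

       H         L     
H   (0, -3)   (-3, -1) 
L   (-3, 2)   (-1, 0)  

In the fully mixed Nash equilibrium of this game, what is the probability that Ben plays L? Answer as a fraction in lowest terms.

Let c be the probability that Ben plays H. In a completely mixed equilibrium, Anna must be indifferent between H and L.
Anna's expected payoff from H is −3(1−c); from L it is −3c − (1−c).
Setting these equal: 3c − 3 = −2c − 1, so c = 2/5.
Therefore Ben plays L with probability 1 − 2/5 = 3/5.

3/5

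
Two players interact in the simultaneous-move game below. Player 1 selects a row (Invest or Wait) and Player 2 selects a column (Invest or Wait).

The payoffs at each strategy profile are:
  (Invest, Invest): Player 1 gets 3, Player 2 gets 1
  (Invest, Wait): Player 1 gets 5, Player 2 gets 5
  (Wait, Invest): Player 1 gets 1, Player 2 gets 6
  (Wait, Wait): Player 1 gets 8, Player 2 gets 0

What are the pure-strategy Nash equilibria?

none

(Invest, Invest): Player 2 prefers Wait (5 > 1) — not an equilibrium.
(Invest, Wait): Player 1 prefers Wait (8 > 5) — not an equilibrium.
(Wait, Invest): Player 1 prefers Invest (3 > 1) — not an equilibrium.
(Wait, Wait): Player 2 prefers Invest (6 > 0) — not an equilibrium.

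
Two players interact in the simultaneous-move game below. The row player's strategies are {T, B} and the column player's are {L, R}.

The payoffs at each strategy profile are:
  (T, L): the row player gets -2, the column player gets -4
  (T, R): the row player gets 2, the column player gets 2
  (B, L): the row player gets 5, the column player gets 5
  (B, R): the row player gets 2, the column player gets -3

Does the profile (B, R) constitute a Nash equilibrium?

No

At (B, R), the row player earns 2; switching to T would give 2, so the row player has no profitable deviation.
The column player earns -3; switching to L would give 5, so the column player would deviate.
Since at least one player can profitably deviate, this is not a Nash equilibrium.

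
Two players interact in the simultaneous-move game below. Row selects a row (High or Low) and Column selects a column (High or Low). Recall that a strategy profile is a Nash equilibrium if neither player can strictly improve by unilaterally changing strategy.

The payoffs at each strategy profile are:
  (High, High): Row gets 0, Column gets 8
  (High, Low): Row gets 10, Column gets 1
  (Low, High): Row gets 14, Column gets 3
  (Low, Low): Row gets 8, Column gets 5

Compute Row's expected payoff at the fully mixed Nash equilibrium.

First find y, the probability Column plays High, from Row's indifference between High and Low: 10(1−y) = 14y + 8(1−y), giving y = 1/8.
Since Row is indifferent in equilibrium, Row's expected payoff equals the payoff from either row against (1/8, 7/8). Using High: 10(7/8) = 35/4.

35/4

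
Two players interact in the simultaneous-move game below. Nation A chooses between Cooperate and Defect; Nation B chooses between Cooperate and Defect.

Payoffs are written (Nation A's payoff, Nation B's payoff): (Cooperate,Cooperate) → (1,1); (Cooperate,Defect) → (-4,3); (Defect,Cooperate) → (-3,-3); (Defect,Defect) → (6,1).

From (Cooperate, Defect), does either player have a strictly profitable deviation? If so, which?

Nation A at (Cooperate, Defect) earns -4; deviating to Defect yields 6 — a strict improvement.
Nation B earns 3; deviating to Cooperate yields 1 — not better.
Only Nation A has a strictly profitable deviation.

Nation A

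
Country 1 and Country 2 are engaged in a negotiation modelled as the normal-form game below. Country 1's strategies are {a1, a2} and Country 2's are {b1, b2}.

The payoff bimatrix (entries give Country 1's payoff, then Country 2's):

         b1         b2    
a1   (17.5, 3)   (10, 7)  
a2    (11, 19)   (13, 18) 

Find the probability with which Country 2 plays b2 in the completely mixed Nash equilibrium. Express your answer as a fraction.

Let q be the probability that Country 2 plays b1. In a completely mixed equilibrium, Country 1 must be indifferent between a1 and a2.
Country 1's expected payoff from a1 is 17.5q + 10(1−q); from a2 it is 11q + 13(1−q).
Setting these equal: 7.5q + 10 = −2q + 13, so q = 6/19.
Therefore Country 2 plays b2 with probability 1 − 6/19 = 13/19.

13/19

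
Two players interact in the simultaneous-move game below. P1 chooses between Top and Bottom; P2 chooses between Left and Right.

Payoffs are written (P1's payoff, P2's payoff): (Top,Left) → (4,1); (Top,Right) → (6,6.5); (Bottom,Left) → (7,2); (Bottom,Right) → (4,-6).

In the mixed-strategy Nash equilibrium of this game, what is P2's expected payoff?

38/27

First find x, the probability P1 plays Top, from P2's indifference between Left and Right: x + 2(1−x) = 6.5x − 6(1−x), giving x = 16/27.
Since P2 is indifferent in equilibrium, P2's expected payoff equals the payoff from either column against (16/27, 11/27). Using Left: (16/27) + 2(11/27) = 38/27.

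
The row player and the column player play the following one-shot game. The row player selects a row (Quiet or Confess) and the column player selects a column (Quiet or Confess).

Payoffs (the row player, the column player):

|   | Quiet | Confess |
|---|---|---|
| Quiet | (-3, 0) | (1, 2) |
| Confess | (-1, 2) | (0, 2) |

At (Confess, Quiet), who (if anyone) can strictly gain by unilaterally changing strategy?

Neither

The row player at (Confess, Quiet) earns -1; deviating to Quiet yields -3 — not better.
The column player earns 2; deviating to Confess yields 2 — not better.
Neither player can strictly improve; the profile is a Nash equilibrium.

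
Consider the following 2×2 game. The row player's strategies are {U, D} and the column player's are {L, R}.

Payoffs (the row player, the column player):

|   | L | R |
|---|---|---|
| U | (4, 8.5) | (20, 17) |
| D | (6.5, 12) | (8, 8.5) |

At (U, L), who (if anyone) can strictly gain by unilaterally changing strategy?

The row player at (U, L) earns 4; deviating to D yields 6.5 — a strict improvement.
The column player earns 8.5; deviating to R yields 17 — a strict improvement.
Both the row player and the column player have strictly profitable deviations.

Both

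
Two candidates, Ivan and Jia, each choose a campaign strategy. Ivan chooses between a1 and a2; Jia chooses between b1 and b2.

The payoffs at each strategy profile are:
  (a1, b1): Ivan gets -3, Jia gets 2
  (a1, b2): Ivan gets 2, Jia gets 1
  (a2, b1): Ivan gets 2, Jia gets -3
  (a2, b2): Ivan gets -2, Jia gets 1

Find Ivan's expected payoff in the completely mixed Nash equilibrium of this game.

-2/9

First find q, the probability Jia plays b1, from Ivan's indifference between a1 and a2: −3q + 2(1−q) = 2q − 2(1−q), giving q = 4/9.
Since Ivan is indifferent in equilibrium, Ivan's expected payoff equals the payoff from either row against (4/9, 5/9). Using a1: −3(4/9) + 2(5/9) = -2/9.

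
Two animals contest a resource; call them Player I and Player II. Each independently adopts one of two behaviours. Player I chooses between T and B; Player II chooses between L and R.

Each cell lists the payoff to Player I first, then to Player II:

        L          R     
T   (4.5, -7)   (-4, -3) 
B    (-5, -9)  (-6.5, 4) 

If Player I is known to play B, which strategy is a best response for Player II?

Against B, Player II earns -9 from L and 4 from R.
So R is the best response.

R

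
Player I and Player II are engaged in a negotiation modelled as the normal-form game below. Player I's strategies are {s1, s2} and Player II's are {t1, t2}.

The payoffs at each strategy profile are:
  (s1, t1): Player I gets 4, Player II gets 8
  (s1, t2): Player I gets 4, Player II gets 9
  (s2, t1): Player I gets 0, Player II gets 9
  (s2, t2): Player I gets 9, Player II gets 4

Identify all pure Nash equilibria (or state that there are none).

none

(s1, t1): Player II prefers t2 (9 > 8) — not an equilibrium.
(s1, t2): Player I prefers s2 (9 > 4) — not an equilibrium.
(s2, t1): Player I prefers s1 (4 > 0) — not an equilibrium.
(s2, t2): Player II prefers t1 (9 > 4) — not an equilibrium.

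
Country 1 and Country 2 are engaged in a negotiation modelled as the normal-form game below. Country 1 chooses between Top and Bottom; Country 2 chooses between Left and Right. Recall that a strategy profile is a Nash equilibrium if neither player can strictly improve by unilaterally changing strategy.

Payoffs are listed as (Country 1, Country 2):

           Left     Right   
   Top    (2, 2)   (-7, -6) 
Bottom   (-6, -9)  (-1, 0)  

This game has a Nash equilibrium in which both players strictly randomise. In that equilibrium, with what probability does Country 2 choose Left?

Let y be the probability that Country 2 plays Left. In a completely mixed equilibrium, Country 1 must be indifferent between Top and Bottom.
Country 1's expected payoff from Top is 2y − 7(1−y); from Bottom it is −6y − (1−y).
Setting these equal: 9y − 7 = −5y − 1, so y = 3/7.

3/7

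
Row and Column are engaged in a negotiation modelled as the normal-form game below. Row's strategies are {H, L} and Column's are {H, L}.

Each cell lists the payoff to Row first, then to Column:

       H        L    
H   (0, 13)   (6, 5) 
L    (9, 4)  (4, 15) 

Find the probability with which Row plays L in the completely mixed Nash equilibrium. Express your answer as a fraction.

8/19

Let r be the probability that Row plays H. In a completely mixed equilibrium, Column must be indifferent between H and L.
Column's expected payoff from H is 13r + 4(1−r); from L it is 5r + 15(1−r).
Setting these equal: 9r + 4 = −10r + 15, so r = 11/19.
Therefore Row plays L with probability 1 − 11/19 = 8/19.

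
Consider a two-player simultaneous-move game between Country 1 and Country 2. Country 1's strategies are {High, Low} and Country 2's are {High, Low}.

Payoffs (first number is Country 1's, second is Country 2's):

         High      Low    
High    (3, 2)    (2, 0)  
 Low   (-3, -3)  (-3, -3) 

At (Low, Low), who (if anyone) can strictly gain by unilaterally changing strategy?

Country 1 at (Low, Low) earns -3; deviating to High yields 2 — a strict improvement.
Country 2 earns -3; deviating to High yields -3 — not better.
Only Country 1 has a strictly profitable deviation.

Country 1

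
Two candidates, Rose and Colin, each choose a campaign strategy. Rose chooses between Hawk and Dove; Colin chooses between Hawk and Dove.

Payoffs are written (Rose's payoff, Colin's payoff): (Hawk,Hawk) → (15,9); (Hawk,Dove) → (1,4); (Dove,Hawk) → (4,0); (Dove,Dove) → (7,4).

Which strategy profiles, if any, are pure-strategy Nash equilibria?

(Hawk, Hawk) and (Dove, Dove)

(Hawk, Hawk): Rose gets 15 ≥ 4 from Dove, and Colin gets 9 ≥ 4 from Dove — Nash equilibrium.
(Hawk, Dove): Rose prefers Dove (7 > 1); Colin prefers Hawk (9 > 4) — not an equilibrium.
(Dove, Hawk): Rose prefers Hawk (15 > 4); Colin prefers Dove (4 > 0) — not an equilibrium.
(Dove, Dove): Rose gets 7 ≥ 1 from Hawk, and Colin gets 4 ≥ 0 from Hawk — Nash equilibrium.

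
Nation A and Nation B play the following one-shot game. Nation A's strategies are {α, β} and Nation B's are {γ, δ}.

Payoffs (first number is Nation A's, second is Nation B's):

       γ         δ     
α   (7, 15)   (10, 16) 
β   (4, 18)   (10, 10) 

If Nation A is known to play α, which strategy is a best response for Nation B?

Against α, Nation B earns 15 from γ and 16 from δ.
So δ is the best response.

δ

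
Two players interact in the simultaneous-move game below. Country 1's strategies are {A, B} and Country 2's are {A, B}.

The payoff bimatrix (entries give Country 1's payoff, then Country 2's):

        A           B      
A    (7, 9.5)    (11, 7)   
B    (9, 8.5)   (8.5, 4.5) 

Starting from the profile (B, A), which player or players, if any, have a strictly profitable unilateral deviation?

Neither

Country 1 at (B, A) earns 9; deviating to A yields 7 — not better.
Country 2 earns 8.5; deviating to B yields 4.5 — not better.
Neither player can strictly improve; the profile is a Nash equilibrium.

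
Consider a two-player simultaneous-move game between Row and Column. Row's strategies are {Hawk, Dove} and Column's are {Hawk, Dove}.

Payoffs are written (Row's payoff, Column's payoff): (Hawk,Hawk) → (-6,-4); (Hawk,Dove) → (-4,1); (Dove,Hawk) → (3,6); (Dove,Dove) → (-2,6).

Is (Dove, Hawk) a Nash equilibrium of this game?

At (Dove, Hawk), Row earns 3; switching to Hawk would give -6, so Row has no profitable deviation.
Column earns 6; switching to Dove would give 6, so Column has no profitable deviation.
Neither player can gain by a unilateral deviation, so this profile is a Nash equilibrium.

Yes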